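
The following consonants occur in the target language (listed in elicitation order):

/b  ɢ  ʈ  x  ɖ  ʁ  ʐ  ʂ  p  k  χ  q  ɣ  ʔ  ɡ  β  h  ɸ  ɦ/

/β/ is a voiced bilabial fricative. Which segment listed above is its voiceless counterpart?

/ɸ/

The voiceless counterpart is a voiceless bilabial fricative — in this inventory, /ɸ/.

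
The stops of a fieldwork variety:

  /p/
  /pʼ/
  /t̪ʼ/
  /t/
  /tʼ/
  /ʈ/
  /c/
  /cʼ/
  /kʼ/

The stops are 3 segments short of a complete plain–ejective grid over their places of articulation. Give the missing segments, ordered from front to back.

Plain: /p/ (bilabial), /t/ (alveolar), /ʈ/ (retroflex), /c/ (palatal).
Ejective: /pʼ/ (bilabial), /t̪ʼ/ (dental), /tʼ/ (alveolar), /cʼ/ (palatal), /kʼ/ (velar).
Gaps, from front to back: dental lacks plain (/t̪/); retroflex lacks ejective (/ʈʼ/); velar lacks plain (/k/).

/t̪/, /ʈʼ/, /k/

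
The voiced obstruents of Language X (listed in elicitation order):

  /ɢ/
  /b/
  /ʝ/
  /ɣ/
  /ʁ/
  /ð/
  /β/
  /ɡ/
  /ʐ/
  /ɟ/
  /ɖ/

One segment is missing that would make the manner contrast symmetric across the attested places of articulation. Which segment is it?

place of articulation  stop      fricative
bilabial          b         β       
dental            —         ð       
retroflex         ɖ         ʐ       
palatal           ɟ         ʝ       
velar             ɡ         ɣ       
uvular            ɢ         ʁ       
The dental row has no stop member, so the gap is the dental stop /d̪/.

/d̪/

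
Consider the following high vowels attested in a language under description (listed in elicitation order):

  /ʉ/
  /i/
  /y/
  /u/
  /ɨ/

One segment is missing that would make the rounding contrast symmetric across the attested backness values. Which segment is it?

/ɯ/

backness          unrounded  rounded 
front             i         y       
central           ɨ         ʉ       
back              —         u       
The back row has no unrounded member, so the gap is the back unrounded vowel /ɯ/.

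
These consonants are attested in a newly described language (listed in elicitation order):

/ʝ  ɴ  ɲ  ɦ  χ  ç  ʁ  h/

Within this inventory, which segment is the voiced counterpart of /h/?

/h/ is a voiceless glottal fricative.
The voiced counterpart is a voiced glottal fricative — in this inventory, /ɦ/.

/ɦ/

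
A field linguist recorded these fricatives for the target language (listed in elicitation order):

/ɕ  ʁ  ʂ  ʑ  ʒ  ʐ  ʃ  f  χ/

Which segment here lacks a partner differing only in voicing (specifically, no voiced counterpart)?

Postalveolar: /ʃ/ ~ /ʒ/
Retroflex: /ʂ/ ~ /ʐ/
Alveolo-palatal: /ɕ/ ~ /ʑ/
Uvular: /χ/ ~ /ʁ/
Labiodental: only /f/ (voiceless); no voiced partner.
So /f/ is the unpaired segment.

/f/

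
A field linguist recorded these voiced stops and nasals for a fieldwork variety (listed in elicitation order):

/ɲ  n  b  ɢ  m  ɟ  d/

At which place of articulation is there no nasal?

uvular

Oral stop: /b/ (bilabial), /d/ (alveolar), /ɟ/ (palatal), /ɢ/ (uvular).
Nasal: /m/ (bilabial), /n/ (alveolar), /ɲ/ (palatal).
Every place of articulation has a nasal member except uvular, where /ɴ/ would be expected.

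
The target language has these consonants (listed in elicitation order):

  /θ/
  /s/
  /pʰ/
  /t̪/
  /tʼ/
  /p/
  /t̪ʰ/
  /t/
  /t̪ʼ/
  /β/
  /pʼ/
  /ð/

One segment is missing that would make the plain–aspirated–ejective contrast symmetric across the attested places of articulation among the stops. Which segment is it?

/tʰ/

Plain: /p/ (bilabial), /t̪/ (dental), /t/ (alveolar).
Aspirated: /pʰ/ (bilabial), /t̪ʰ/ (dental).
Ejective: /pʼ/ (bilabial), /t̪ʼ/ (dental), /tʼ/ (alveolar).
The alveolar row has no aspirated member, so the gap is the aspirated alveolar stop /tʰ/.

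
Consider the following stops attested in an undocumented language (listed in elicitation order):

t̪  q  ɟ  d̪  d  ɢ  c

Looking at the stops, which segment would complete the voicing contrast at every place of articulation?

dental: voiceless /t̪/, voiced /d̪/.
alveolar: voiceless —, voiced /d/.
palatal: voiceless /c/, voiced /ɟ/.
uvular: voiceless /q/, voiced /ɢ/.
The alveolar row has no voiceless member, so the gap is the voiceless alveolar stop /t/.

/t/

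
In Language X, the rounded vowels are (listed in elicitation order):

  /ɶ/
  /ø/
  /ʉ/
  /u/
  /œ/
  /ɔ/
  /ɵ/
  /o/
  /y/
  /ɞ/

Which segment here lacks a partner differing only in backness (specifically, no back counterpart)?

/ɶ/

High: /y/ ~ /ʉ/ ~ /u/
High-mid: /ø/ ~ /ɵ/ ~ /o/
Low-mid: /œ/ ~ /ɞ/ ~ /ɔ/
Low: only /ɶ/ (front); no back partner.
So /ɶ/ is the unpaired segment.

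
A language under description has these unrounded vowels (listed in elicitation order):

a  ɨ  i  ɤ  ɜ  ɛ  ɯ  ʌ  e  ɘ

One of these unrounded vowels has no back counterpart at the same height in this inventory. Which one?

High: /i/ ~ /ɨ/ ~ /ɯ/
High-mid: /e/ ~ /ɘ/ ~ /ɤ/
Low-mid: /ɛ/ ~ /ɜ/ ~ /ʌ/
Low: only /a/ (front); no back partner.
So /a/ is the unpaired segment.

/a/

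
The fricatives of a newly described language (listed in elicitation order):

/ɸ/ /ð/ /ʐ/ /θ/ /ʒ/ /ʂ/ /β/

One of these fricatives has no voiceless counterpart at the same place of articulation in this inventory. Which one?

/ʒ/

Bilabial: /ɸ/ ~ /β/
Dental: /θ/ ~ /ð/
Retroflex: /ʂ/ ~ /ʐ/
Postalveolar: only /ʒ/ (voiced); no voiceless partner.
So /ʒ/ is the unpaired segment.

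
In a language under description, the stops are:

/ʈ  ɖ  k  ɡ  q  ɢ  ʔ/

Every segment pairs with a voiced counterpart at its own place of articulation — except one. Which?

Retroflex: /ʈ/ ~ /ɖ/
Velar: /k/ ~ /ɡ/
Uvular: /q/ ~ /ɢ/
Glottal: only /ʔ/ (voiceless); no voiced partner.
So /ʔ/ is the unpaired segment.

/ʔ/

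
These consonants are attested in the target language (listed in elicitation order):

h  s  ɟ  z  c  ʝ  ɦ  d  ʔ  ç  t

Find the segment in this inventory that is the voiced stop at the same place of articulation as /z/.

/z/ is a voiced alveolar fricative.
The voiced stop at the same place is a voiced alveolar stop — in this inventory, /d/.

/d/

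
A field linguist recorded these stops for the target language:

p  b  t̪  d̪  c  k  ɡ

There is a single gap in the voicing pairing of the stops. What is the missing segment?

Voiceless: /p/ (bilabial), /t̪/ (dental), /c/ (palatal), /k/ (velar).
Voiced: /b/ (bilabial), /d̪/ (dental), /ɡ/ (velar).
The palatal row has no voiced member, so the gap is the voiced palatal stop /ɟ/.

/ɟ/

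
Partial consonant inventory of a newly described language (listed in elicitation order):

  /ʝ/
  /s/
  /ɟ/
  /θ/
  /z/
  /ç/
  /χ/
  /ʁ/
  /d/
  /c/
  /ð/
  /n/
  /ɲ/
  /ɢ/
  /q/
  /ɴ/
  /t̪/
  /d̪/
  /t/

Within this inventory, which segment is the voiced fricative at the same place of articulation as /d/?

/d/ is a voiced alveolar stop.
The voiced fricative at the same place is a voiced alveolar fricative — in this inventory, /z/.

/z/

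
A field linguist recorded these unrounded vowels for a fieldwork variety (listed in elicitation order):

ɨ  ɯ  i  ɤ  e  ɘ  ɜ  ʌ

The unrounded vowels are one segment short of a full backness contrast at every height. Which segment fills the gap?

height            front     central   back    
high              i         ɨ         ɯ       
high-mid          e         ɘ         ɤ       
low-mid           —         ɜ         ʌ       
The low-mid row has no front member, so the gap is the low-mid front unrounded vowel /ɛ/.

/ɛ/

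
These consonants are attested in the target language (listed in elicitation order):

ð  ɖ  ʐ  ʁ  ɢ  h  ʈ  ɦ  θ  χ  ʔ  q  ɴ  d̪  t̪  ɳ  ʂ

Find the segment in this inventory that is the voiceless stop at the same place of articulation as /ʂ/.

/ʈ/

/ʂ/ is a voiceless retroflex fricative.
The voiceless stop at the same place is a voiceless retroflex stop — in this inventory, /ʈ/.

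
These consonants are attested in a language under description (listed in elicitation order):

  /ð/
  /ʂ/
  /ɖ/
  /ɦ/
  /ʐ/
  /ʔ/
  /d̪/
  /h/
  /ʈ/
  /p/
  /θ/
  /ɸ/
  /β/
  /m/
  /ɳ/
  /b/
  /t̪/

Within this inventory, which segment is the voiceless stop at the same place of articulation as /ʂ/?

/ʂ/ is a voiceless retroflex fricative.
The voiceless stop at the same place is a voiceless retroflex stop — in this inventory, /ʈ/.

/ʈ/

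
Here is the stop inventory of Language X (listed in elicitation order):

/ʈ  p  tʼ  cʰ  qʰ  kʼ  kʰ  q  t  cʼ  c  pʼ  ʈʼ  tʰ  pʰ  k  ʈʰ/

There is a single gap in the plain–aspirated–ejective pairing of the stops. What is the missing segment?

/qʼ/

Plain: /p/ (bilabial), /t/ (alveolar), /ʈ/ (retroflex), /c/ (palatal), /k/ (velar), /q/ (uvular).
Aspirated: /pʰ/ (bilabial), /tʰ/ (alveolar), /ʈʰ/ (retroflex), /cʰ/ (palatal), /kʰ/ (velar), /qʰ/ (uvular).
Ejective: /pʼ/ (bilabial), /tʼ/ (alveolar), /ʈʼ/ (retroflex), /cʼ/ (palatal), /kʼ/ (velar).
The uvular row has no ejective member, so the gap is the ejective uvular stop /qʼ/.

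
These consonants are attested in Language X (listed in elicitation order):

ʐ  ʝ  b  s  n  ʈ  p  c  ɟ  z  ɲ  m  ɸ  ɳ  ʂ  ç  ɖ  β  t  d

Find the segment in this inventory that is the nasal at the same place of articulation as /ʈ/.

/ɳ/

/ʈ/ is a voiceless retroflex stop.
The nasal at the same place is a retroflex nasal — in this inventory, /ɳ/.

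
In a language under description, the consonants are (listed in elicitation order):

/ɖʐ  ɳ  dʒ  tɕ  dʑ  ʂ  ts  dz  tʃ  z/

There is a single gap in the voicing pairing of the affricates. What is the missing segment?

/ʈʂ/

place of articulation  voiceless  voiced  
alveolar          ts        dz      
postalveolar      tʃ        dʒ      
retroflex         —         ɖʐ      
alveolo-palatal   tɕ        dʑ      
The retroflex row has no voiceless member, so the gap is the voiceless retroflex affricate /ʈʂ/.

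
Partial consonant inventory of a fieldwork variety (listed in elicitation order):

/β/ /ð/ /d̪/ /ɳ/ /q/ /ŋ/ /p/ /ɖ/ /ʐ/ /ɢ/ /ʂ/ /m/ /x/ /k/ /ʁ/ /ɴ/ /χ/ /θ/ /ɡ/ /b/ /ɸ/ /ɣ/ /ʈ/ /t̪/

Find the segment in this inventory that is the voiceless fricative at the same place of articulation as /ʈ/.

/ʈ/ is a voiceless retroflex stop.
The voiceless fricative at the same place is a voiceless retroflex fricative — in this inventory, /ʂ/.

/ʂ/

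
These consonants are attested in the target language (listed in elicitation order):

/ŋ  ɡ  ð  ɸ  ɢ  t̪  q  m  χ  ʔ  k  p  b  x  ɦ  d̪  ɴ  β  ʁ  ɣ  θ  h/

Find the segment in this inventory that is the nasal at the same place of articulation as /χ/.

/ɴ/

/χ/ is a voiceless uvular fricative.
The nasal at the same place is an uvular nasal — in this inventory, /ɴ/.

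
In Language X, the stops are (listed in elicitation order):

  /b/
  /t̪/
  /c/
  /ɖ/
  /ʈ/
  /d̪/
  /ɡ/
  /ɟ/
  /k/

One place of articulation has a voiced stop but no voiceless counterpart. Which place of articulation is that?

Voiceless: /t̪/ (dental), /ʈ/ (retroflex), /c/ (palatal), /k/ (velar).
Voiced: /b/ (bilabial), /d̪/ (dental), /ɖ/ (retroflex), /ɟ/ (palatal), /ɡ/ (velar).
Every place of articulation has a voiceless member except bilabial, where /p/ would be expected.

bilabial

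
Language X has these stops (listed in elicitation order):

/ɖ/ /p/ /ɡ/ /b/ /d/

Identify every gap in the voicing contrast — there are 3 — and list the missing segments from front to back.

/t/, /ʈ/, /k/

place of articulation  voiceless  voiced  
bilabial          p         b       
alveolar          —         d       
retroflex         —         ɖ       
velar             —         ɡ       
Gaps, from front to back: alveolar lacks voiceless (/t/); retroflex lacks voiceless (/ʈ/); velar lacks voiceless (/k/).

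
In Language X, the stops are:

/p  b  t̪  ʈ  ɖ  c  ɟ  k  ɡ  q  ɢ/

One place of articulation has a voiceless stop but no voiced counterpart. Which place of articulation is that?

dental

bilabial: voiceless /p/, voiced /b/.
dental: voiceless /t̪/, voiced —.
retroflex: voiceless /ʈ/, voiced /ɖ/.
palatal: voiceless /c/, voiced /ɟ/.
velar: voiceless /k/, voiced /ɡ/.
uvular: voiceless /q/, voiced /ɢ/.
Every place of articulation has a voiced member except dental, where /d̪/ would be expected.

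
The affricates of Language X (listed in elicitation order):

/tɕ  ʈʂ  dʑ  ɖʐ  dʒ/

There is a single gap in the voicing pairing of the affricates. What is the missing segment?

postalveolar: voiceless —, voiced /dʒ/.
retroflex: voiceless /ʈʂ/, voiced /ɖʐ/.
alveolo-palatal: voiceless /tɕ/, voiced /dʑ/.
The postalveolar row has no voiceless member, so the gap is the voiceless postalveolar affricate /tʃ/.

/tʃ/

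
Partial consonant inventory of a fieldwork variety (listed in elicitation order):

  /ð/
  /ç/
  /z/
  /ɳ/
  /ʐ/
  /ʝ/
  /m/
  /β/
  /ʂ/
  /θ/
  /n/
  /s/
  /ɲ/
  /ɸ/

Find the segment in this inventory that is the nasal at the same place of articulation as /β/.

/m/

/β/ is a voiced bilabial fricative.
The nasal at the same place is a bilabial nasal — in this inventory, /m/.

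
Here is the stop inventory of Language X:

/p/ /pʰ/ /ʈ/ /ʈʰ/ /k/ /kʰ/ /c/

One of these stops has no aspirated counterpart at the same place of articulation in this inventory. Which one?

/c/

Bilabial: /p/ ~ /pʰ/
Retroflex: /ʈ/ ~ /ʈʰ/
Velar: /k/ ~ /kʰ/
Palatal: only /c/ (plain); no aspirated partner.
So /c/ is the unpaired segment.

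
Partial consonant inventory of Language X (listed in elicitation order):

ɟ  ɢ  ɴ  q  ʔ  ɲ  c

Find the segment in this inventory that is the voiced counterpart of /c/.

/c/ is a voiceless palatal stop.
The voiced counterpart is a voiced palatal stop — in this inventory, /ɟ/.

/ɟ/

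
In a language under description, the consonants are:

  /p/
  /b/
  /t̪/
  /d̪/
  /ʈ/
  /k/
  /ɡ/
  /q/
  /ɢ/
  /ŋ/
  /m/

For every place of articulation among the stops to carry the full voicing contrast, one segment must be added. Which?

place of articulation  voiceless  voiced  
bilabial          p         b       
dental            t̪        d̪      
retroflex         ʈ         —       
velar             k         ɡ       
uvular            q         ɢ       
The retroflex row has no voiced member, so the gap is the voiced retroflex stop /ɖ/.

/ɖ/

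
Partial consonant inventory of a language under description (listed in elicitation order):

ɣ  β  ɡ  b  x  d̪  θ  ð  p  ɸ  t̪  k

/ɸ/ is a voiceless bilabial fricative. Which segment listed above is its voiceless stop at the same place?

The voiceless stop at the same place is a voiceless bilabial stop — in this inventory, /p/.

/p/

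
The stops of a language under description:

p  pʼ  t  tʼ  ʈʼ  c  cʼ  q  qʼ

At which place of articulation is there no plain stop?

retroflex

place of articulation  plain     ejective
bilabial          p         pʼ      
alveolar          t         tʼ      
retroflex         —         ʈʼ      
palatal           c         cʼ      
uvular            q         qʼ      
Every place of articulation has a plain member except retroflex, where /ʈ/ would be expected.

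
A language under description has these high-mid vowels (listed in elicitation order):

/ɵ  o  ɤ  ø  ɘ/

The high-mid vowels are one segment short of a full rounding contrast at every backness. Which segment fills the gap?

/e/

backness          unrounded  rounded 
front             —         ø       
central           ɘ         ɵ       
back              ɤ         o       
The front row has no unrounded member, so the gap is the front unrounded vowel /e/.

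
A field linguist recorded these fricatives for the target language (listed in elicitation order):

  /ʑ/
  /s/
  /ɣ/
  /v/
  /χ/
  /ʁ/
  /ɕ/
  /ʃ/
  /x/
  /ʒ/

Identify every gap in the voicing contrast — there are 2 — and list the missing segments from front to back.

/f/, /z/

place of articulation  voiceless  voiced  
labiodental       —         v       
alveolar          s         —       
postalveolar      ʃ         ʒ       
alveolo-palatal   ɕ         ʑ       
velar             x         ɣ       
uvular            χ         ʁ       
Gaps, from front to back: labiodental lacks voiceless (/f/); alveolar lacks voiced (/z/).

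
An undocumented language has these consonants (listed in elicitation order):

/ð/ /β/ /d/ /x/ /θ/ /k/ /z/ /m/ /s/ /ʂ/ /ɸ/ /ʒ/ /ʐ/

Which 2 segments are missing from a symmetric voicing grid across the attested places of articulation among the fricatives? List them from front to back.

/ʃ/, /ɣ/

Voiceless: /ɸ/ (bilabial), /θ/ (dental), /s/ (alveolar), /ʂ/ (retroflex), /x/ (velar).
Voiced: /β/ (bilabial), /ð/ (dental), /z/ (alveolar), /ʒ/ (postalveolar), /ʐ/ (retroflex).
Gaps, from front to back: postalveolar lacks voiceless (/ʃ/); velar lacks voiced (/ɣ/).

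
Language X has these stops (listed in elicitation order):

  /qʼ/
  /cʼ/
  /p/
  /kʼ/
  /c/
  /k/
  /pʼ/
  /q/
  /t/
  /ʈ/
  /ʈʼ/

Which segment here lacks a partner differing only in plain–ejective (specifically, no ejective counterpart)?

Bilabial: /p/ ~ /pʼ/
Retroflex: /ʈ/ ~ /ʈʼ/
Palatal: /c/ ~ /cʼ/
Velar: /k/ ~ /kʼ/
Uvular: /q/ ~ /qʼ/
Alveolar: only /t/ (plain); no ejective partner.
So /t/ is the unpaired segment.

/t/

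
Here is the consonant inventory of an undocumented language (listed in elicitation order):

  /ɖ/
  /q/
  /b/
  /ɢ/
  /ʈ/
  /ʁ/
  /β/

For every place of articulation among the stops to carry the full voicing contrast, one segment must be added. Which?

bilabial: voiceless —, voiced /b/.
retroflex: voiceless /ʈ/, voiced /ɖ/.
uvular: voiceless /q/, voiced /ɢ/.
The bilabial row has no voiceless member, so the gap is the voiceless bilabial stop /p/.

/p/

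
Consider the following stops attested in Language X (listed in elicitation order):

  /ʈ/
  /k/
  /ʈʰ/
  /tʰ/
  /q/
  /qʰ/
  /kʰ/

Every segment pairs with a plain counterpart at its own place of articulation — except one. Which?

Retroflex: /ʈ/ ~ /ʈʰ/
Velar: /k/ ~ /kʰ/
Uvular: /q/ ~ /qʰ/
Alveolar: only /tʰ/ (aspirated); no plain partner.
So /tʰ/ is the unpaired segment.

/tʰ/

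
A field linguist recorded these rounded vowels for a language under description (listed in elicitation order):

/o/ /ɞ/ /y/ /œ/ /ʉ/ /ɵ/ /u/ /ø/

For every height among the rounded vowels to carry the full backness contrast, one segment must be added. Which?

Front: /y/ (high), /ø/ (high-mid), /œ/ (low-mid).
Central: /ʉ/ (high), /ɵ/ (high-mid), /ɞ/ (low-mid).
Back: /u/ (high), /o/ (high-mid).
The low-mid row has no back member, so the gap is the low-mid back rounded vowel /ɔ/.

/ɔ/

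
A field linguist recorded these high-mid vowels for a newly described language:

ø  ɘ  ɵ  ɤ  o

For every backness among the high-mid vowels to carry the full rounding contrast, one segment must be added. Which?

/e/

Unrounded: /ɘ/ (central), /ɤ/ (back).
Rounded: /ø/ (front), /ɵ/ (central), /o/ (back).
The front row has no unrounded member, so the gap is the front unrounded vowel /e/.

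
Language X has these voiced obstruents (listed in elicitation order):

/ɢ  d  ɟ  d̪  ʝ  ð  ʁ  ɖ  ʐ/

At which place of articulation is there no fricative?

alveolar

Stop: /d̪/ (dental), /d/ (alveolar), /ɖ/ (retroflex), /ɟ/ (palatal), /ɢ/ (uvular).
Fricative: /ð/ (dental), /ʐ/ (retroflex), /ʝ/ (palatal), /ʁ/ (uvular).
Every place of articulation has a fricative member except alveolar, where /z/ would be expected.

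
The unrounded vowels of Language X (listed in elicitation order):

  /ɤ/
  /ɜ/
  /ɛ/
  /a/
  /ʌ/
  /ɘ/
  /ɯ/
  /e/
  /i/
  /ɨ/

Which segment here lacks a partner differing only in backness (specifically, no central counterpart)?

/a/

High: /i/ ~ /ɨ/ ~ /ɯ/
High-mid: /e/ ~ /ɘ/ ~ /ɤ/
Low-mid: /ɛ/ ~ /ɜ/ ~ /ʌ/
Low: only /a/ (front); no central partner.
So /a/ is the unpaired segment.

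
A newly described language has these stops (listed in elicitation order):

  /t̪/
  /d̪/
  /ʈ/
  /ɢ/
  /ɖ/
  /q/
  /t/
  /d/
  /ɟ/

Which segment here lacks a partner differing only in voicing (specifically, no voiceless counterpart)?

/ɟ/

Dental: /t̪/ ~ /d̪/
Alveolar: /t/ ~ /d/
Retroflex: /ʈ/ ~ /ɖ/
Uvular: /q/ ~ /ɢ/
Palatal: only /ɟ/ (voiced); no voiceless partner.
So /ɟ/ is the unpaired segment.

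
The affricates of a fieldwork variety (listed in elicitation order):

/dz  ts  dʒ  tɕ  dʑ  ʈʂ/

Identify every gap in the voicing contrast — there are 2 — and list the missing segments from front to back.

Voiceless: /ts/ (alveolar), /ʈʂ/ (retroflex), /tɕ/ (alveolo-palatal).
Voiced: /dz/ (alveolar), /dʒ/ (postalveolar), /dʑ/ (alveolo-palatal).
Gaps, from front to back: postalveolar lacks voiceless (/tʃ/); retroflex lacks voiced (/ɖʐ/).

/tʃ/, /ɖʐ/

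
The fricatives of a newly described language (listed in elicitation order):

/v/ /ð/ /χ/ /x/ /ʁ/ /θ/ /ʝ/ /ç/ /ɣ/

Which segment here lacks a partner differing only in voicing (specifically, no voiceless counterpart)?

/v/

Dental: /θ/ ~ /ð/
Palatal: /ç/ ~ /ʝ/
Velar: /x/ ~ /ɣ/
Uvular: /χ/ ~ /ʁ/
Labiodental: only /v/ (voiced); no voiceless partner.
So /v/ is the unpaired segment.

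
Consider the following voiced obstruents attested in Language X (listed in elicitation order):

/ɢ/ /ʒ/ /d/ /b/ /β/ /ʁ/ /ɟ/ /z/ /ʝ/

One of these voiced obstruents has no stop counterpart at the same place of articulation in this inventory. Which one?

Bilabial: /b/ ~ /β/
Alveolar: /d/ ~ /z/
Palatal: /ɟ/ ~ /ʝ/
Uvular: /ɢ/ ~ /ʁ/
Postalveolar: only /ʒ/ (fricative); no stop partner.
So /ʒ/ is the unpaired segment.

/ʒ/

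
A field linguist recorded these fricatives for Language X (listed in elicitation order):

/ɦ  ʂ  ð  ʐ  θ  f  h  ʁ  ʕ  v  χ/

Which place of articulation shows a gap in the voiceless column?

place of articulation  voiceless  voiced  
labiodental       f         v       
dental            θ         ð       
retroflex         ʂ         ʐ       
uvular            χ         ʁ       
pharyngeal        —         ʕ       
glottal           h         ɦ       
Every place of articulation has a voiceless member except pharyngeal, where /ħ/ would be expected.

pharyngeal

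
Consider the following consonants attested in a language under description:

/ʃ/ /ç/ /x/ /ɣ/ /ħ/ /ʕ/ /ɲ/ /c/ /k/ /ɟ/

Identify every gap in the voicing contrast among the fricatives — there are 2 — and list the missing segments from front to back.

place of articulation  voiceless  voiced  
postalveolar      ʃ         —       
palatal           ç         —       
velar             x         ɣ       
pharyngeal        ħ         ʕ       
Gaps, from front to back: postalveolar lacks voiced (/ʒ/); palatal lacks voiced (/ʝ/).

/ʒ/, /ʝ/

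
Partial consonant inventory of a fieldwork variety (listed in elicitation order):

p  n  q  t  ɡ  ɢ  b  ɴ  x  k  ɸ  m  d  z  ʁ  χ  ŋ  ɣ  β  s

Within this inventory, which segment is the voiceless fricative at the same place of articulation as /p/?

/p/ is a voiceless bilabial stop.
The voiceless fricative at the same place is a voiceless bilabial fricative — in this inventory, /ɸ/.

/ɸ/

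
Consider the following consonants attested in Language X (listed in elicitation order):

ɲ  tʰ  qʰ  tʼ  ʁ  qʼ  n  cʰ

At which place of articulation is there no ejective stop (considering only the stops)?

palatal

Aspirated: /tʰ/ (alveolar), /cʰ/ (palatal), /qʰ/ (uvular).
Ejective: /tʼ/ (alveolar), /qʼ/ (uvular).
Every place of articulation has an ejective member except palatal, where /cʼ/ would be expected.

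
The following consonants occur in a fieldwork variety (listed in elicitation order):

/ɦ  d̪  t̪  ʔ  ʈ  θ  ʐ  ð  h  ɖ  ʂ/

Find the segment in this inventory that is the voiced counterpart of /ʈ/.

/ʈ/ is a voiceless retroflex stop.
The voiced counterpart is a voiced retroflex stop — in this inventory, /ɖ/.

/ɖ/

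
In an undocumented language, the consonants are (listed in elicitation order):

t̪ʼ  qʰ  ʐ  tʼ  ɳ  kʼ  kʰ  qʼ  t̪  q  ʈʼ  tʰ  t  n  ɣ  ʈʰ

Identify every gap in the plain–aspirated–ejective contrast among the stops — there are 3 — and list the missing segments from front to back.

/t̪ʰ/, /ʈ/, /k/

Plain: /t̪/ (dental), /t/ (alveolar), /q/ (uvular).
Aspirated: /tʰ/ (alveolar), /ʈʰ/ (retroflex), /kʰ/ (velar), /qʰ/ (uvular).
Ejective: /t̪ʼ/ (dental), /tʼ/ (alveolar), /ʈʼ/ (retroflex), /kʼ/ (velar), /qʼ/ (uvular).
Gaps, from front to back: dental lacks aspirated (/t̪ʰ/); retroflex lacks plain (/ʈ/); velar lacks plain (/k/).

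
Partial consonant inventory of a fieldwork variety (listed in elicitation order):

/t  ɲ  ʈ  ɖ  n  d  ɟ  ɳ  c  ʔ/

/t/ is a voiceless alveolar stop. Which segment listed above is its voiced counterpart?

The voiced counterpart is a voiced alveolar stop — in this inventory, /d/.

/d/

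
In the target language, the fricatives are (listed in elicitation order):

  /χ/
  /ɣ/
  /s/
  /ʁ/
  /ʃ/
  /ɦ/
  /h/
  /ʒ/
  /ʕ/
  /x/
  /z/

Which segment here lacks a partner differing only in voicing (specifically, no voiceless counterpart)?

/ʕ/

Alveolar: /s/ ~ /z/
Postalveolar: /ʃ/ ~ /ʒ/
Velar: /x/ ~ /ɣ/
Uvular: /χ/ ~ /ʁ/
Glottal: /h/ ~ /ɦ/
Pharyngeal: only /ʕ/ (voiced); no voiceless partner.
So /ʕ/ is the unpaired segment.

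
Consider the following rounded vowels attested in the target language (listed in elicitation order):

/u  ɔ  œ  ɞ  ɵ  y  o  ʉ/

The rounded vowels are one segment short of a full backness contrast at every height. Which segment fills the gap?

height            front     central   back    
high              y         ʉ         u       
high-mid          —         ɵ         o       
low-mid           œ         ɞ         ɔ       
The high-mid row has no front member, so the gap is the high-mid front rounded vowel /ø/.

/ø/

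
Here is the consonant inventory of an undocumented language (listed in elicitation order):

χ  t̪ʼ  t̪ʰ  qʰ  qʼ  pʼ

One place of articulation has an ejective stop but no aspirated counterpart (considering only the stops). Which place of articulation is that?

bilabial

bilabial: aspirated —, ejective /pʼ/.
dental: aspirated /t̪ʰ/, ejective /t̪ʼ/.
uvular: aspirated /qʰ/, ejective /qʼ/.
Every place of articulation has an aspirated member except bilabial, where /pʰ/ would be expected.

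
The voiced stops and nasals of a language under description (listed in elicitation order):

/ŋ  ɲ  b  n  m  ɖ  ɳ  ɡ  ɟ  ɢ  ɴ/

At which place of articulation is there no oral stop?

Oral stop: /b/ (bilabial), /ɖ/ (retroflex), /ɟ/ (palatal), /ɡ/ (velar), /ɢ/ (uvular).
Nasal: /m/ (bilabial), /n/ (alveolar), /ɳ/ (retroflex), /ɲ/ (palatal), /ŋ/ (velar), /ɴ/ (uvular).
Every place of articulation has an oral stop member except alveolar, where /d/ would be expected.

alveolar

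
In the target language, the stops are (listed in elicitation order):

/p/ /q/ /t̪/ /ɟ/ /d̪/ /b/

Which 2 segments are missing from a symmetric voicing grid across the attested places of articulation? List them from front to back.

/c/, /ɢ/

Voiceless: /p/ (bilabial), /t̪/ (dental), /q/ (uvular).
Voiced: /b/ (bilabial), /d̪/ (dental), /ɟ/ (palatal).
Gaps, from front to back: palatal lacks voiceless (/c/); uvular lacks voiced (/ɢ/).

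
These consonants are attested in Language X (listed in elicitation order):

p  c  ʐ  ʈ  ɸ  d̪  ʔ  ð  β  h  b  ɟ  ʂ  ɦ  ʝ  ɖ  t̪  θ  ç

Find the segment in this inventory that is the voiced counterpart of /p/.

/b/

/p/ is a voiceless bilabial stop.
The voiced counterpart is a voiced bilabial stop — in this inventory, /b/.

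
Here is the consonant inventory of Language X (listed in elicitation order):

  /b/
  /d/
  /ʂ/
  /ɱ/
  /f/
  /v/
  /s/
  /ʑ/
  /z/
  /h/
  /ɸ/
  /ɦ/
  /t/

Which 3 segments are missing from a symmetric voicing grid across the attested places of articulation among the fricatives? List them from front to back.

/β/, /ʐ/, /ɕ/

place of articulation  voiceless  voiced  
bilabial          ɸ         —       
labiodental       f         v       
alveolar          s         z       
retroflex         ʂ         —       
alveolo-palatal   —         ʑ       
glottal           h         ɦ       
Gaps, from front to back: bilabial lacks voiced (/β/); retroflex lacks voiced (/ʐ/); alveolo-palatal lacks voiceless (/ɕ/).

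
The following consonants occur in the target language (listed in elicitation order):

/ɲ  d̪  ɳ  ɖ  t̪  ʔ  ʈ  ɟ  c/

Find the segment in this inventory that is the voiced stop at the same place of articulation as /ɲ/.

/ɲ/ is a palatal nasal.
The voiced stop at the same place is a voiced palatal stop — in this inventory, /ɟ/.

/ɟ/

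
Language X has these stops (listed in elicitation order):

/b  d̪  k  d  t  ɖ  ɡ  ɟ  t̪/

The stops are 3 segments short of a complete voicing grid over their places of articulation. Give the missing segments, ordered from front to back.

Voiceless: /t̪/ (dental), /t/ (alveolar), /k/ (velar).
Voiced: /b/ (bilabial), /d̪/ (dental), /d/ (alveolar), /ɖ/ (retroflex), /ɟ/ (palatal), /ɡ/ (velar).
Gaps, from front to back: bilabial lacks voiceless (/p/); retroflex lacks voiceless (/ʈ/); palatal lacks voiceless (/c/).

/p/, /ʈ/, /c/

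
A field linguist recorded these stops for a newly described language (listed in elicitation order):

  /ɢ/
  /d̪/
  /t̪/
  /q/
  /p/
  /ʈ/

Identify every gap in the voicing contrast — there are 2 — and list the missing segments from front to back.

/b/, /ɖ/

Voiceless: /p/ (bilabial), /t̪/ (dental), /ʈ/ (retroflex), /q/ (uvular).
Voiced: /d̪/ (dental), /ɢ/ (uvular).
Gaps, from front to back: bilabial lacks voiced (/b/); retroflex lacks voiced (/ɖ/).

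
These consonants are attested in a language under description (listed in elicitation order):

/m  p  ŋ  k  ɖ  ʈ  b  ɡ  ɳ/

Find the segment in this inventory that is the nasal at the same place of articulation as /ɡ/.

/ŋ/

/ɡ/ is a voiced velar stop.
The nasal at the same place is a velar nasal — in this inventory, /ŋ/.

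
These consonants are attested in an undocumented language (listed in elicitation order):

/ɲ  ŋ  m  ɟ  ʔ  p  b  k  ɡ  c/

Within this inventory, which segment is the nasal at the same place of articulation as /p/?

/m/

/p/ is a voiceless bilabial stop.
The nasal at the same place is a bilabial nasal — in this inventory, /m/.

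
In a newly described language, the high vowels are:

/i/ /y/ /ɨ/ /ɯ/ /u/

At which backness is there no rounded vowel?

central

front: unrounded /i/, rounded /y/.
central: unrounded /ɨ/, rounded —.
back: unrounded /ɯ/, rounded /u/.
Every backness has a rounded member except central, where /ʉ/ would be expected.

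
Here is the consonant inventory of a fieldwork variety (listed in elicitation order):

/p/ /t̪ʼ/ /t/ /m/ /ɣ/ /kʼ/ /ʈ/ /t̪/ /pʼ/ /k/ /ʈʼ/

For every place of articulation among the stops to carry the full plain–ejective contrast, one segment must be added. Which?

bilabial: plain /p/, ejective /pʼ/.
dental: plain /t̪/, ejective /t̪ʼ/.
alveolar: plain /t/, ejective —.
retroflex: plain /ʈ/, ejective /ʈʼ/.
velar: plain /k/, ejective /kʼ/.
The alveolar row has no ejective member, so the gap is the ejective alveolar stop /tʼ/.

/tʼ/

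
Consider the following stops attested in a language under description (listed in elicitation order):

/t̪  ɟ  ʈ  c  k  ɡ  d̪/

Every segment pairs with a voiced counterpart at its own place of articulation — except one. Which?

/ʈ/

Dental: /t̪/ ~ /d̪/
Palatal: /c/ ~ /ɟ/
Velar: /k/ ~ /ɡ/
Retroflex: only /ʈ/ (voiceless); no voiced partner.
So /ʈ/ is the unpaired segment.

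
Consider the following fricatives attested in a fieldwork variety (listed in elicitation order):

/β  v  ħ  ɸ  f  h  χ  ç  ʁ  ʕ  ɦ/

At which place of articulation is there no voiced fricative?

palatal

Voiceless: /ɸ/ (bilabial), /f/ (labiodental), /ç/ (palatal), /χ/ (uvular), /ħ/ (pharyngeal), /h/ (glottal).
Voiced: /β/ (bilabial), /v/ (labiodental), /ʁ/ (uvular), /ʕ/ (pharyngeal), /ɦ/ (glottal).
Every place of articulation has a voiced member except palatal, where /ʝ/ would be expected.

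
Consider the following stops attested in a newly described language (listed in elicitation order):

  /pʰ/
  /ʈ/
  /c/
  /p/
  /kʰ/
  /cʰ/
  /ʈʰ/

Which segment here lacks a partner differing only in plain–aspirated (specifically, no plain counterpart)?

Bilabial: /p/ ~ /pʰ/
Retroflex: /ʈ/ ~ /ʈʰ/
Palatal: /c/ ~ /cʰ/
Velar: only /kʰ/ (aspirated); no plain partner.
So /kʰ/ is the unpaired segment.

/kʰ/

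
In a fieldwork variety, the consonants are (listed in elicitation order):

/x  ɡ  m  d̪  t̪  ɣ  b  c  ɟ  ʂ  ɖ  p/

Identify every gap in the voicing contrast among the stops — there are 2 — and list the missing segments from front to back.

/ʈ/, /k/

bilabial: voiceless /p/, voiced /b/.
dental: voiceless /t̪/, voiced /d̪/.
retroflex: voiceless —, voiced /ɖ/.
palatal: voiceless /c/, voiced /ɟ/.
velar: voiceless —, voiced /ɡ/.
Gaps, from front to back: retroflex lacks voiceless (/ʈ/); velar lacks voiceless (/k/).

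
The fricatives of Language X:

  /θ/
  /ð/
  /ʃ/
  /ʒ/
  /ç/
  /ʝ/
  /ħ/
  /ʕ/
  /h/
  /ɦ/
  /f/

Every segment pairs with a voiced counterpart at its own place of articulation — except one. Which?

Dental: /θ/ ~ /ð/
Postalveolar: /ʃ/ ~ /ʒ/
Palatal: /ç/ ~ /ʝ/
Pharyngeal: /ħ/ ~ /ʕ/
Glottal: /h/ ~ /ɦ/
Labiodental: only /f/ (voiceless); no voiced partner.
So /f/ is the unpaired segment.

/f/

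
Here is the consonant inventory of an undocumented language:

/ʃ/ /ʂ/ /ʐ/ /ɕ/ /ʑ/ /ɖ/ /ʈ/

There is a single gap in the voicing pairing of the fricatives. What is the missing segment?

place of articulation  voiceless  voiced  
postalveolar      ʃ         —       
retroflex         ʂ         ʐ       
alveolo-palatal   ɕ         ʑ       
The postalveolar row has no voiced member, so the gap is the voiced postalveolar fricative /ʒ/.

/ʒ/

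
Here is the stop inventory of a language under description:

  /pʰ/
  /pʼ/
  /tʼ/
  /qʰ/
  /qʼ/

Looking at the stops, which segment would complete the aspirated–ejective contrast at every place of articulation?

/tʰ/

Aspirated: /pʰ/ (bilabial), /qʰ/ (uvular).
Ejective: /pʼ/ (bilabial), /tʼ/ (alveolar), /qʼ/ (uvular).
The alveolar row has no aspirated member, so the gap is the aspirated alveolar stop /tʰ/.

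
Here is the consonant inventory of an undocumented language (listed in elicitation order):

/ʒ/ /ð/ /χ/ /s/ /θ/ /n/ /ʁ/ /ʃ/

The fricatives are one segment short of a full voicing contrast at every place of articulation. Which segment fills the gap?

Voiceless: /θ/ (dental), /s/ (alveolar), /ʃ/ (postalveolar), /χ/ (uvular).
Voiced: /ð/ (dental), /ʒ/ (postalveolar), /ʁ/ (uvular).
The alveolar row has no voiced member, so the gap is the voiced alveolar fricative /z/.

/z/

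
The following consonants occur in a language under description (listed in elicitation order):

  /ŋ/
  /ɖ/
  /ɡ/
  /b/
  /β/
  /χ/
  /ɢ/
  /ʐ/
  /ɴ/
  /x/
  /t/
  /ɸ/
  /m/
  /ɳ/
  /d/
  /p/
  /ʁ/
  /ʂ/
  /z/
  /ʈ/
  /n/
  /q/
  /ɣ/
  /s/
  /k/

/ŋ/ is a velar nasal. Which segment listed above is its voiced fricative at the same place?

The voiced fricative at the same place is a voiced velar fricative — in this inventory, /ɣ/.

/ɣ/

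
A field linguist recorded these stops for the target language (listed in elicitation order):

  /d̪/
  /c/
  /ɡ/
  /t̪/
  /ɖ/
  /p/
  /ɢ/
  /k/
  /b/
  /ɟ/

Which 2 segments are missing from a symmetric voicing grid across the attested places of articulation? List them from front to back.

Voiceless: /p/ (bilabial), /t̪/ (dental), /c/ (palatal), /k/ (velar).
Voiced: /b/ (bilabial), /d̪/ (dental), /ɖ/ (retroflex), /ɟ/ (palatal), /ɡ/ (velar), /ɢ/ (uvular).
Gaps, from front to back: retroflex lacks voiceless (/ʈ/); uvular lacks voiceless (/q/).

/ʈ/, /q/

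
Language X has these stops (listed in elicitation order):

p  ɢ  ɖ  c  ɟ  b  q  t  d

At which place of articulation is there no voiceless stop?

bilabial: voiceless /p/, voiced /b/.
alveolar: voiceless /t/, voiced /d/.
retroflex: voiceless —, voiced /ɖ/.
palatal: voiceless /c/, voiced /ɟ/.
uvular: voiceless /q/, voiced /ɢ/.
Every place of articulation has a voiceless member except retroflex, where /ʈ/ would be expected.

retroflex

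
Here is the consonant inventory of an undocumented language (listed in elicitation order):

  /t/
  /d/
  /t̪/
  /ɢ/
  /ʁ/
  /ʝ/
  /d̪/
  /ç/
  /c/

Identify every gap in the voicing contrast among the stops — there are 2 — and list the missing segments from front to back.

Voiceless: /t̪/ (dental), /t/ (alveolar), /c/ (palatal).
Voiced: /d̪/ (dental), /d/ (alveolar), /ɢ/ (uvular).
Gaps, from front to back: palatal lacks voiced (/ɟ/); uvular lacks voiceless (/q/).

/ɟ/, /q/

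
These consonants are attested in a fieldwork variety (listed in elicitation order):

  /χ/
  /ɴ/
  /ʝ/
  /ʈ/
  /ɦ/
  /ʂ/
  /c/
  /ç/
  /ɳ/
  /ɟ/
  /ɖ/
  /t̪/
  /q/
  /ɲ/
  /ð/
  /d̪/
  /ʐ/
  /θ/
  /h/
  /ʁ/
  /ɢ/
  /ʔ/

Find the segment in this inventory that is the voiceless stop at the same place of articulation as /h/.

/h/ is a voiceless glottal fricative.
The voiceless stop at the same place is a voiceless glottal stop — in this inventory, /ʔ/.

/ʔ/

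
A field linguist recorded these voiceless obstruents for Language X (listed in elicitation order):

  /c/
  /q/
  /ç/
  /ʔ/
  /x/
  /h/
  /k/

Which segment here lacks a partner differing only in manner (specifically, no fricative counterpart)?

Palatal: /c/ ~ /ç/
Velar: /k/ ~ /x/
Glottal: /ʔ/ ~ /h/
Uvular: only /q/ (stop); no fricative partner.
So /q/ is the unpaired segment.

/q/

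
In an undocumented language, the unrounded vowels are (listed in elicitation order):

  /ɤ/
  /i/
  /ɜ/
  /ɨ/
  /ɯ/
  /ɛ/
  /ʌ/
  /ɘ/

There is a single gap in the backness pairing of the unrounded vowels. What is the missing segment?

/e/

height            front     central   back    
high              i         ɨ         ɯ       
high-mid          —         ɘ         ɤ       
low-mid           ɛ         ɜ         ʌ       
The high-mid row has no front member, so the gap is the high-mid front unrounded vowel /e/.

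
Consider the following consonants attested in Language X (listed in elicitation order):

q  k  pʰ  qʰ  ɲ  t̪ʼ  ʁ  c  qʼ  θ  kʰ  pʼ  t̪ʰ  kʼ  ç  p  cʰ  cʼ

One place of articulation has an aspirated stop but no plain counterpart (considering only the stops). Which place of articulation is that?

bilabial: plain /p/, aspirated /pʰ/, ejective /pʼ/.
dental: plain —, aspirated /t̪ʰ/, ejective /t̪ʼ/.
palatal: plain /c/, aspirated /cʰ/, ejective /cʼ/.
velar: plain /k/, aspirated /kʰ/, ejective /kʼ/.
uvular: plain /q/, aspirated /qʰ/, ejective /qʼ/.
Every place of articulation has a plain member except dental, where /t̪/ would be expected.

dental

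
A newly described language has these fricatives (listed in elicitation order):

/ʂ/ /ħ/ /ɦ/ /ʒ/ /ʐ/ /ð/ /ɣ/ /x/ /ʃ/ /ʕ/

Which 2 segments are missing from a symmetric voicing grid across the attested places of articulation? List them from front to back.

Voiceless: /ʃ/ (postalveolar), /ʂ/ (retroflex), /x/ (velar), /ħ/ (pharyngeal).
Voiced: /ð/ (dental), /ʒ/ (postalveolar), /ʐ/ (retroflex), /ɣ/ (velar), /ʕ/ (pharyngeal), /ɦ/ (glottal).
Gaps, from front to back: dental lacks voiceless (/θ/); glottal lacks voiceless (/h/).

/θ/, /h/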